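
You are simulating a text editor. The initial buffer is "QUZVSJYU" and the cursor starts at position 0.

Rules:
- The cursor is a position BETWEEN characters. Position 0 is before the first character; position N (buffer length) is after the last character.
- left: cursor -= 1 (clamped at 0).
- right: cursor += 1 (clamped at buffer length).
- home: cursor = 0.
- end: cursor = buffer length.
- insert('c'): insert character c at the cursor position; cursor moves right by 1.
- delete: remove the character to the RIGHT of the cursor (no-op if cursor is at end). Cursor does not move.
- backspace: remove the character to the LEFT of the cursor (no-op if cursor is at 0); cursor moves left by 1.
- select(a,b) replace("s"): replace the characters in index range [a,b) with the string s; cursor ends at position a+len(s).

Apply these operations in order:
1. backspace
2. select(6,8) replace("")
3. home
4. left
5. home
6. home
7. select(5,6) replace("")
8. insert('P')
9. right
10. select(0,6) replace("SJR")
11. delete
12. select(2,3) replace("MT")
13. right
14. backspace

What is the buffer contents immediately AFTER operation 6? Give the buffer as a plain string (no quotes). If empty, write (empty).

After op 1 (backspace): buf='QUZVSJYU' cursor=0
After op 2 (select(6,8) replace("")): buf='QUZVSJ' cursor=6
After op 3 (home): buf='QUZVSJ' cursor=0
After op 4 (left): buf='QUZVSJ' cursor=0
After op 5 (home): buf='QUZVSJ' cursor=0
After op 6 (home): buf='QUZVSJ' cursor=0

Answer: QUZVSJ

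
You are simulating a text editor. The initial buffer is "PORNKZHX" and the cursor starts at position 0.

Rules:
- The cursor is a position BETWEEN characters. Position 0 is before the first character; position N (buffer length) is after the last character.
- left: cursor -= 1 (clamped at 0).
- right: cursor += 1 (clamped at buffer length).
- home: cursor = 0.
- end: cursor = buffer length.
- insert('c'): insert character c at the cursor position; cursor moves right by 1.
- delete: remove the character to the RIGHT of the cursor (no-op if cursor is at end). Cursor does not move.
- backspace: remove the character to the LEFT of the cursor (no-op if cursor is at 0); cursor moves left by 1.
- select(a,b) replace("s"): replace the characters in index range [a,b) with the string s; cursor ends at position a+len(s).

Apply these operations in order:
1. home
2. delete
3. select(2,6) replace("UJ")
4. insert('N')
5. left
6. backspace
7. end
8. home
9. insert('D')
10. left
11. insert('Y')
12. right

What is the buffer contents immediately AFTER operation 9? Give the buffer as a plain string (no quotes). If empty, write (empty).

After op 1 (home): buf='PORNKZHX' cursor=0
After op 2 (delete): buf='ORNKZHX' cursor=0
After op 3 (select(2,6) replace("UJ")): buf='ORUJX' cursor=4
After op 4 (insert('N')): buf='ORUJNX' cursor=5
After op 5 (left): buf='ORUJNX' cursor=4
After op 6 (backspace): buf='ORUNX' cursor=3
After op 7 (end): buf='ORUNX' cursor=5
After op 8 (home): buf='ORUNX' cursor=0
After op 9 (insert('D')): buf='DORUNX' cursor=1

Answer: DORUNX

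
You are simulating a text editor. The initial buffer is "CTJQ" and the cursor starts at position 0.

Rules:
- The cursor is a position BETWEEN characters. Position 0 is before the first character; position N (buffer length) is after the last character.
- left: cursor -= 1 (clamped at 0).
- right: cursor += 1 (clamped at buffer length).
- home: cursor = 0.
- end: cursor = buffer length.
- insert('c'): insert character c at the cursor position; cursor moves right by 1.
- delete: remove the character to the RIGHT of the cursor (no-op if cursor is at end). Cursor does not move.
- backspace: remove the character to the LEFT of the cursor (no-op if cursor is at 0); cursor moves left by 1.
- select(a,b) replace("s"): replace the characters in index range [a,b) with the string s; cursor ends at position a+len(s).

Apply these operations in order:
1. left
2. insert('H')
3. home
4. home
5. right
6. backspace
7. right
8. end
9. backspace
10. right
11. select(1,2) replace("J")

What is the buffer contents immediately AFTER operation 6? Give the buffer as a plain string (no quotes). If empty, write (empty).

Answer: CTJQ

Derivation:
After op 1 (left): buf='CTJQ' cursor=0
After op 2 (insert('H')): buf='HCTJQ' cursor=1
After op 3 (home): buf='HCTJQ' cursor=0
After op 4 (home): buf='HCTJQ' cursor=0
After op 5 (right): buf='HCTJQ' cursor=1
After op 6 (backspace): buf='CTJQ' cursor=0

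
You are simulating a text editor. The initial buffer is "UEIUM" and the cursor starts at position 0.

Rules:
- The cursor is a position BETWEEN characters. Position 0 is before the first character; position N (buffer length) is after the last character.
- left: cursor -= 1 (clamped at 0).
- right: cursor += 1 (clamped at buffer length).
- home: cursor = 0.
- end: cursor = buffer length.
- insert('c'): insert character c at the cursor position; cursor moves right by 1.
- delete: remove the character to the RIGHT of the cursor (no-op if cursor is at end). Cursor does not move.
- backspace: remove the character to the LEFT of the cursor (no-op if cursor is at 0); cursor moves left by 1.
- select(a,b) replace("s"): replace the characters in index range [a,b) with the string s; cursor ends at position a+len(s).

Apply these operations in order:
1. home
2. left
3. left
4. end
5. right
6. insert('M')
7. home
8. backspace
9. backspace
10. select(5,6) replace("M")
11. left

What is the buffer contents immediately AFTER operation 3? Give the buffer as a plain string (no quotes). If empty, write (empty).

After op 1 (home): buf='UEIUM' cursor=0
After op 2 (left): buf='UEIUM' cursor=0
After op 3 (left): buf='UEIUM' cursor=0

Answer: UEIUM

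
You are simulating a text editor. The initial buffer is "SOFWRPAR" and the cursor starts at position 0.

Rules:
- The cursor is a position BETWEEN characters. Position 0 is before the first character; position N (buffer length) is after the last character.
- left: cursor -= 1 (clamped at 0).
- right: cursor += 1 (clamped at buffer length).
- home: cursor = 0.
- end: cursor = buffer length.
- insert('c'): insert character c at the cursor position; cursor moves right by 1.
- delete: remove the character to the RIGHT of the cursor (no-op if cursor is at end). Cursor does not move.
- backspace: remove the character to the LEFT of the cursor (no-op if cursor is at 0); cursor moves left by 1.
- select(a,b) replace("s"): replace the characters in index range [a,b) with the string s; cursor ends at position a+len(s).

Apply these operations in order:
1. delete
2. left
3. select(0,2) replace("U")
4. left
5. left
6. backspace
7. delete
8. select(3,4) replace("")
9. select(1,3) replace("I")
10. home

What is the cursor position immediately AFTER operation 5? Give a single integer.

Answer: 0

Derivation:
After op 1 (delete): buf='OFWRPAR' cursor=0
After op 2 (left): buf='OFWRPAR' cursor=0
After op 3 (select(0,2) replace("U")): buf='UWRPAR' cursor=1
After op 4 (left): buf='UWRPAR' cursor=0
After op 5 (left): buf='UWRPAR' cursor=0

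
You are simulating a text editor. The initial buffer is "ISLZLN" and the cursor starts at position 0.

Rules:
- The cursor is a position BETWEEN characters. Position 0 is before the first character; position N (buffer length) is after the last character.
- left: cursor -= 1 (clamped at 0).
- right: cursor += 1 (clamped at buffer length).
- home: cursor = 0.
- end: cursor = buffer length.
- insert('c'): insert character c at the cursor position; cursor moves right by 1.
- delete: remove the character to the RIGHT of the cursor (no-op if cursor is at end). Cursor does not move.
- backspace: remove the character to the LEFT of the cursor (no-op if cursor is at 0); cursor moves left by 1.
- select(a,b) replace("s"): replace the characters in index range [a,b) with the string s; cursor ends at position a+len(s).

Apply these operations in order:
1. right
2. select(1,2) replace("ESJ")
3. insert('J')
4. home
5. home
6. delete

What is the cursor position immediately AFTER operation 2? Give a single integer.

Answer: 4

Derivation:
After op 1 (right): buf='ISLZLN' cursor=1
After op 2 (select(1,2) replace("ESJ")): buf='IESJLZLN' cursor=4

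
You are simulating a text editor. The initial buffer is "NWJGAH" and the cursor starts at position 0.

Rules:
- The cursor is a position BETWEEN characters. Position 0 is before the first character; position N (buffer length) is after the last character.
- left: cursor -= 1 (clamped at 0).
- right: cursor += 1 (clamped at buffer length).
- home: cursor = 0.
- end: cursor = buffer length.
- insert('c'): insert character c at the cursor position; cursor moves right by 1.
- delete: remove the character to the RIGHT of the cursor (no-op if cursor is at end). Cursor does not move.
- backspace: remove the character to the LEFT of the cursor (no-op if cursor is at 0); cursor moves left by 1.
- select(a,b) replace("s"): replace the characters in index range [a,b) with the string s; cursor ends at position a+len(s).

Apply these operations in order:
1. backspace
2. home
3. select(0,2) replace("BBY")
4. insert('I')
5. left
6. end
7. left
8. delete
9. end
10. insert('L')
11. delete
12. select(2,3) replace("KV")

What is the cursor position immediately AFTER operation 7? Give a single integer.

Answer: 7

Derivation:
After op 1 (backspace): buf='NWJGAH' cursor=0
After op 2 (home): buf='NWJGAH' cursor=0
After op 3 (select(0,2) replace("BBY")): buf='BBYJGAH' cursor=3
After op 4 (insert('I')): buf='BBYIJGAH' cursor=4
After op 5 (left): buf='BBYIJGAH' cursor=3
After op 6 (end): buf='BBYIJGAH' cursor=8
After op 7 (left): buf='BBYIJGAH' cursor=7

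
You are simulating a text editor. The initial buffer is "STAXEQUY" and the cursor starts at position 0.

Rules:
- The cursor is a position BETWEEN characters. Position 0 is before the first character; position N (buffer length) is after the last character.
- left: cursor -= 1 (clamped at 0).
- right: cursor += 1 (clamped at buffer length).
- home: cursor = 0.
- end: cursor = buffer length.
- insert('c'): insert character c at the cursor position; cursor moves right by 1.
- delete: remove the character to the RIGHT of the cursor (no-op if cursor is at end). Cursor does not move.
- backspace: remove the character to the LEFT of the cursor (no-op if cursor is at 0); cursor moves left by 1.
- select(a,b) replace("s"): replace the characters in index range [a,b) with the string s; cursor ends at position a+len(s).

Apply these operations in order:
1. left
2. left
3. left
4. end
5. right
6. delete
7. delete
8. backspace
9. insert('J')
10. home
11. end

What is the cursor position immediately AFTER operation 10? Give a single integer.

After op 1 (left): buf='STAXEQUY' cursor=0
After op 2 (left): buf='STAXEQUY' cursor=0
After op 3 (left): buf='STAXEQUY' cursor=0
After op 4 (end): buf='STAXEQUY' cursor=8
After op 5 (right): buf='STAXEQUY' cursor=8
After op 6 (delete): buf='STAXEQUY' cursor=8
After op 7 (delete): buf='STAXEQUY' cursor=8
After op 8 (backspace): buf='STAXEQU' cursor=7
After op 9 (insert('J')): buf='STAXEQUJ' cursor=8
After op 10 (home): buf='STAXEQUJ' cursor=0

Answer: 0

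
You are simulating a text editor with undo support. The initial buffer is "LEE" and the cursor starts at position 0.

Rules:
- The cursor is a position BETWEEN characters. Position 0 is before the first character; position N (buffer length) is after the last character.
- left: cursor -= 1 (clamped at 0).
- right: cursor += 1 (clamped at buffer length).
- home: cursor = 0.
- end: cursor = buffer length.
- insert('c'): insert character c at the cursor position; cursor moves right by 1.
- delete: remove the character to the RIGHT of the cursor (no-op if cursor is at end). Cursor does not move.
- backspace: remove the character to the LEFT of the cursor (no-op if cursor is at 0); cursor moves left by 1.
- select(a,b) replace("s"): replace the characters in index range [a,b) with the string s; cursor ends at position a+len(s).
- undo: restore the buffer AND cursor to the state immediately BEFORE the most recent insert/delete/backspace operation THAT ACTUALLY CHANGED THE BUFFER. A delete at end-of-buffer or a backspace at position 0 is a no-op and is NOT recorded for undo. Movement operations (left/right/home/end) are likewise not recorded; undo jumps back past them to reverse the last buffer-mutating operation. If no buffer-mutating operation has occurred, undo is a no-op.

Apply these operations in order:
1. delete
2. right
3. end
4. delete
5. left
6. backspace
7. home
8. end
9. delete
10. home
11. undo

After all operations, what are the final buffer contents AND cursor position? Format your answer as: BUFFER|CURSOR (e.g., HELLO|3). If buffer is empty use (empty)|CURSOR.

After op 1 (delete): buf='EE' cursor=0
After op 2 (right): buf='EE' cursor=1
After op 3 (end): buf='EE' cursor=2
After op 4 (delete): buf='EE' cursor=2
After op 5 (left): buf='EE' cursor=1
After op 6 (backspace): buf='E' cursor=0
After op 7 (home): buf='E' cursor=0
After op 8 (end): buf='E' cursor=1
After op 9 (delete): buf='E' cursor=1
After op 10 (home): buf='E' cursor=0
After op 11 (undo): buf='EE' cursor=1

Answer: EE|1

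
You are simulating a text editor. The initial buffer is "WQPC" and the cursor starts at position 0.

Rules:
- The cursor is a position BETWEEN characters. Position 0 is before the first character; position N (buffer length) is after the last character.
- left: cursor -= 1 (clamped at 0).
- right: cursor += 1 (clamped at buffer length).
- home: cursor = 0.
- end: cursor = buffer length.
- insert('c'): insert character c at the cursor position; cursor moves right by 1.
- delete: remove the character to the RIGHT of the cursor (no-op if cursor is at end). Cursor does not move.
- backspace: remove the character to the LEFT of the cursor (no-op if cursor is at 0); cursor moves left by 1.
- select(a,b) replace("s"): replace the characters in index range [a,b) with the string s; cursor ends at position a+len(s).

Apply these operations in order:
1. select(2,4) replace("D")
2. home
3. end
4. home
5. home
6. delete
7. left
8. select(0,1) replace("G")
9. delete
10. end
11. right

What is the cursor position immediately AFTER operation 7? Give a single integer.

Answer: 0

Derivation:
After op 1 (select(2,4) replace("D")): buf='WQD' cursor=3
After op 2 (home): buf='WQD' cursor=0
After op 3 (end): buf='WQD' cursor=3
After op 4 (home): buf='WQD' cursor=0
After op 5 (home): buf='WQD' cursor=0
After op 6 (delete): buf='QD' cursor=0
After op 7 (left): buf='QD' cursor=0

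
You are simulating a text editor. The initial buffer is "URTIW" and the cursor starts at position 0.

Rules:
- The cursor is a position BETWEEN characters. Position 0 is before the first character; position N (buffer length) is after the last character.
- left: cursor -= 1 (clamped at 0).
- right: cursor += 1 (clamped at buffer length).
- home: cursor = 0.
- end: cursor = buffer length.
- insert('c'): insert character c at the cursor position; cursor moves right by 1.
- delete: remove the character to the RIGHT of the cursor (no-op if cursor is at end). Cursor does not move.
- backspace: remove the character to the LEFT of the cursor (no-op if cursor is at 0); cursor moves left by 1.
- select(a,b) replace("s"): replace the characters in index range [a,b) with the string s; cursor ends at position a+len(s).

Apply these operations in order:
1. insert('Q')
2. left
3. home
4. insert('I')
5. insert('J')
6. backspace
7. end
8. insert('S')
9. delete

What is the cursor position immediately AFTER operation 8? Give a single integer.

After op 1 (insert('Q')): buf='QURTIW' cursor=1
After op 2 (left): buf='QURTIW' cursor=0
After op 3 (home): buf='QURTIW' cursor=0
After op 4 (insert('I')): buf='IQURTIW' cursor=1
After op 5 (insert('J')): buf='IJQURTIW' cursor=2
After op 6 (backspace): buf='IQURTIW' cursor=1
After op 7 (end): buf='IQURTIW' cursor=7
After op 8 (insert('S')): buf='IQURTIWS' cursor=8

Answer: 8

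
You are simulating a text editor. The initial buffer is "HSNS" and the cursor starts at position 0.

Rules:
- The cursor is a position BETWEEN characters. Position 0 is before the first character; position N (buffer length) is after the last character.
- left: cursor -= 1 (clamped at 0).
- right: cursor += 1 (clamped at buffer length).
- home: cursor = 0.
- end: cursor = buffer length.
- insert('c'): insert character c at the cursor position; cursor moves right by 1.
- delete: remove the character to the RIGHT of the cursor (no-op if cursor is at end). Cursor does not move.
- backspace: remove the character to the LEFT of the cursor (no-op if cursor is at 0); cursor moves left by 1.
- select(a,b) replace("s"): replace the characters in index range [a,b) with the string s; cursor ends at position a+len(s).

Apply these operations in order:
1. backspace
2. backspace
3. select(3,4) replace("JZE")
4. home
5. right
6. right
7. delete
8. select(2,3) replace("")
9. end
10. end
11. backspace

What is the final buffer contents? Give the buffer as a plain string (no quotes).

Answer: HSZ

Derivation:
After op 1 (backspace): buf='HSNS' cursor=0
After op 2 (backspace): buf='HSNS' cursor=0
After op 3 (select(3,4) replace("JZE")): buf='HSNJZE' cursor=6
After op 4 (home): buf='HSNJZE' cursor=0
After op 5 (right): buf='HSNJZE' cursor=1
After op 6 (right): buf='HSNJZE' cursor=2
After op 7 (delete): buf='HSJZE' cursor=2
After op 8 (select(2,3) replace("")): buf='HSZE' cursor=2
After op 9 (end): buf='HSZE' cursor=4
After op 10 (end): buf='HSZE' cursor=4
After op 11 (backspace): buf='HSZ' cursor=3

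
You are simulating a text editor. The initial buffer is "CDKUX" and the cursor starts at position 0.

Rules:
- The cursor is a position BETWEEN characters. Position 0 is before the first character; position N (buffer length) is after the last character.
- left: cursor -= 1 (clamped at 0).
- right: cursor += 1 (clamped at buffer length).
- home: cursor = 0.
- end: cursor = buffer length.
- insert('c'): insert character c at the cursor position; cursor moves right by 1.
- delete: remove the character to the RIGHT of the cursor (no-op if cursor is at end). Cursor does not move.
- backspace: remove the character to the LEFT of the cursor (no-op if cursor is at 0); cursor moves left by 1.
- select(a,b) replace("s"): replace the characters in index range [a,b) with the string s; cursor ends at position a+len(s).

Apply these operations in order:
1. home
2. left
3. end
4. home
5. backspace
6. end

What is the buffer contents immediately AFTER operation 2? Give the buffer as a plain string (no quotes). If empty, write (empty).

Answer: CDKUX

Derivation:
After op 1 (home): buf='CDKUX' cursor=0
After op 2 (left): buf='CDKUX' cursor=0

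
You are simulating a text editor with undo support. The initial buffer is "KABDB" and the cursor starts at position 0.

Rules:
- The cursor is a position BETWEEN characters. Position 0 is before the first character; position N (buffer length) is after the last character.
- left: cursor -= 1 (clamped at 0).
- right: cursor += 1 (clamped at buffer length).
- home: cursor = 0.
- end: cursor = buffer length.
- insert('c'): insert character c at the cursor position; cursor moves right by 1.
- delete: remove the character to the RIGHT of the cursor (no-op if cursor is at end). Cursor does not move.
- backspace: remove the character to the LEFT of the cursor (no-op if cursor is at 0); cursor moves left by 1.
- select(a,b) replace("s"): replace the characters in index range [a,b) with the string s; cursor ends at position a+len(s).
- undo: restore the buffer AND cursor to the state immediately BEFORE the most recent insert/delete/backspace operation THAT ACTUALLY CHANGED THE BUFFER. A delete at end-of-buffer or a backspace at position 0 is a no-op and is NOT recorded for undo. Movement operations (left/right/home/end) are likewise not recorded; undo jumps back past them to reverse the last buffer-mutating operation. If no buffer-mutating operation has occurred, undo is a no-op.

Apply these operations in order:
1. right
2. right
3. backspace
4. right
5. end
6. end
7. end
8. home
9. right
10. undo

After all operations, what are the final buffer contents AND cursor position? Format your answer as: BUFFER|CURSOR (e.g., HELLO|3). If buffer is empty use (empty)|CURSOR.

After op 1 (right): buf='KABDB' cursor=1
After op 2 (right): buf='KABDB' cursor=2
After op 3 (backspace): buf='KBDB' cursor=1
After op 4 (right): buf='KBDB' cursor=2
After op 5 (end): buf='KBDB' cursor=4
After op 6 (end): buf='KBDB' cursor=4
After op 7 (end): buf='KBDB' cursor=4
After op 8 (home): buf='KBDB' cursor=0
After op 9 (right): buf='KBDB' cursor=1
After op 10 (undo): buf='KABDB' cursor=2

Answer: KABDB|2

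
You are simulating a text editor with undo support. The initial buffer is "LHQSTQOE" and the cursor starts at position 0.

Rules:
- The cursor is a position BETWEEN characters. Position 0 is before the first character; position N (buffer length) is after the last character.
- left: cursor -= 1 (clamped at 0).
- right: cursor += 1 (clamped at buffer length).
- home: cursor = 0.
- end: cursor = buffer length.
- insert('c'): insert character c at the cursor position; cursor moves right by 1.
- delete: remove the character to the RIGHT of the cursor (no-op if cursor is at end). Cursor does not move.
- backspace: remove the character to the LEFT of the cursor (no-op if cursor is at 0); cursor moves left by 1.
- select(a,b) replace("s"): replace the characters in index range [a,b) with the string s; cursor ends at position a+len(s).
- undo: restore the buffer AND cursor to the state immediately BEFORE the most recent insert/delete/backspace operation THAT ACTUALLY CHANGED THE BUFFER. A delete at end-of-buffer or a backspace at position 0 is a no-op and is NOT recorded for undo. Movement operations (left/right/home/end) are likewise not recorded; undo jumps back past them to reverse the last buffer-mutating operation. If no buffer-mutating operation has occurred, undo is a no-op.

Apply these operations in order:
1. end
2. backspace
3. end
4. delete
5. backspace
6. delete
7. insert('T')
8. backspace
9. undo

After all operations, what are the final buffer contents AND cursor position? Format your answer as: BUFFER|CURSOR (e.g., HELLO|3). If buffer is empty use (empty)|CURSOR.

After op 1 (end): buf='LHQSTQOE' cursor=8
After op 2 (backspace): buf='LHQSTQO' cursor=7
After op 3 (end): buf='LHQSTQO' cursor=7
After op 4 (delete): buf='LHQSTQO' cursor=7
After op 5 (backspace): buf='LHQSTQ' cursor=6
After op 6 (delete): buf='LHQSTQ' cursor=6
After op 7 (insert('T')): buf='LHQSTQT' cursor=7
After op 8 (backspace): buf='LHQSTQ' cursor=6
After op 9 (undo): buf='LHQSTQT' cursor=7

Answer: LHQSTQT|7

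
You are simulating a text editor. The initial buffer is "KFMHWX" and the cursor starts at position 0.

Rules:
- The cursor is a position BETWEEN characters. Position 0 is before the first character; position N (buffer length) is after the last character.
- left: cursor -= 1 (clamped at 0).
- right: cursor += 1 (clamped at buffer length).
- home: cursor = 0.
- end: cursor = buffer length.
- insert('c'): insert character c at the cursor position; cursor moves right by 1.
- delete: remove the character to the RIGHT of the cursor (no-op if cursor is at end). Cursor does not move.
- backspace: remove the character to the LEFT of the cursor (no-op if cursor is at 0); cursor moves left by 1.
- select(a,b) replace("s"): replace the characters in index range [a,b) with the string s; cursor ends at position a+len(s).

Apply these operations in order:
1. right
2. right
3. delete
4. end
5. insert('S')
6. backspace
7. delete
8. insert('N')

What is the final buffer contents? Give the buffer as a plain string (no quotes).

After op 1 (right): buf='KFMHWX' cursor=1
After op 2 (right): buf='KFMHWX' cursor=2
After op 3 (delete): buf='KFHWX' cursor=2
After op 4 (end): buf='KFHWX' cursor=5
After op 5 (insert('S')): buf='KFHWXS' cursor=6
After op 6 (backspace): buf='KFHWX' cursor=5
After op 7 (delete): buf='KFHWX' cursor=5
After op 8 (insert('N')): buf='KFHWXN' cursor=6

Answer: KFHWXN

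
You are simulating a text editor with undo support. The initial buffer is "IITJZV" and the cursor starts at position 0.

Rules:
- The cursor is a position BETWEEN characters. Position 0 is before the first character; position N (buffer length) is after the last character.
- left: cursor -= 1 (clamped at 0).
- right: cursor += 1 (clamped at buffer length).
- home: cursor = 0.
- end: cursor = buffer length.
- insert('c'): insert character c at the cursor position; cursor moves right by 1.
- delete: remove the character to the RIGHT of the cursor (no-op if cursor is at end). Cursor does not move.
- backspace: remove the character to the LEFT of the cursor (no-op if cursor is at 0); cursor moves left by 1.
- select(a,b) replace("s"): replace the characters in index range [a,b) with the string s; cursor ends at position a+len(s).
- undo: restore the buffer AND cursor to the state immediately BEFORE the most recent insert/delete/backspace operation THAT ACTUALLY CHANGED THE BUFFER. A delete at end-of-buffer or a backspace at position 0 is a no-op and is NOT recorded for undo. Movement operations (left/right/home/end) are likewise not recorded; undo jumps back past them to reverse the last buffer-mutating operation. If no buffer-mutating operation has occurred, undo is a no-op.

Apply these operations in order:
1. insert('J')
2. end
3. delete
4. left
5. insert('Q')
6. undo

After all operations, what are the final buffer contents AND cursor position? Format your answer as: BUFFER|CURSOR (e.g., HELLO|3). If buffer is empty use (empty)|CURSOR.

After op 1 (insert('J')): buf='JIITJZV' cursor=1
After op 2 (end): buf='JIITJZV' cursor=7
After op 3 (delete): buf='JIITJZV' cursor=7
After op 4 (left): buf='JIITJZV' cursor=6
After op 5 (insert('Q')): buf='JIITJZQV' cursor=7
After op 6 (undo): buf='JIITJZV' cursor=6

Answer: JIITJZV|6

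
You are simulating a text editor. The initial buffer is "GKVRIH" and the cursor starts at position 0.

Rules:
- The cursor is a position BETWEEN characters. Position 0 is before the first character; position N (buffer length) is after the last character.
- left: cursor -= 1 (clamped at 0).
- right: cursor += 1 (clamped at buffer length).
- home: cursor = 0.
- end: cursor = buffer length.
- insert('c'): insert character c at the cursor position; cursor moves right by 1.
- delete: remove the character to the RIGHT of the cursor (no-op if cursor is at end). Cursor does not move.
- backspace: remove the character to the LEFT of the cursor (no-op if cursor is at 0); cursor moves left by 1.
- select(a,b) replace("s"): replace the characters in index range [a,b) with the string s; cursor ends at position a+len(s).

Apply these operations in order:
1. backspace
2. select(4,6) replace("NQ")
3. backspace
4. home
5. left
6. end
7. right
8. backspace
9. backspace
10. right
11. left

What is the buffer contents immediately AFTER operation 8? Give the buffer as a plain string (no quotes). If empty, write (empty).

After op 1 (backspace): buf='GKVRIH' cursor=0
After op 2 (select(4,6) replace("NQ")): buf='GKVRNQ' cursor=6
After op 3 (backspace): buf='GKVRN' cursor=5
After op 4 (home): buf='GKVRN' cursor=0
After op 5 (left): buf='GKVRN' cursor=0
After op 6 (end): buf='GKVRN' cursor=5
After op 7 (right): buf='GKVRN' cursor=5
After op 8 (backspace): buf='GKVR' cursor=4

Answer: GKVR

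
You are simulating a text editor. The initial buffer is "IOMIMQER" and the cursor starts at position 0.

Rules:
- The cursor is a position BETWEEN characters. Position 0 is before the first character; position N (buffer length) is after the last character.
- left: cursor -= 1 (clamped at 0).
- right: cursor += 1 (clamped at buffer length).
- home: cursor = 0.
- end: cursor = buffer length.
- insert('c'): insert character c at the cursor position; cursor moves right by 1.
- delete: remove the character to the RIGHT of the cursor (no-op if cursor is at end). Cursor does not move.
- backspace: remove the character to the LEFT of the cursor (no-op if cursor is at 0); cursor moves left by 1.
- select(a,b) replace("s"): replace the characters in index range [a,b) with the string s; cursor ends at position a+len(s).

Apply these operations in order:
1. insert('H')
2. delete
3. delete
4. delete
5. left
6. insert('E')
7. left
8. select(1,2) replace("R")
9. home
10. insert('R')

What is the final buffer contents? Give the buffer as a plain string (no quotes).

Answer: RERIMQER

Derivation:
After op 1 (insert('H')): buf='HIOMIMQER' cursor=1
After op 2 (delete): buf='HOMIMQER' cursor=1
After op 3 (delete): buf='HMIMQER' cursor=1
After op 4 (delete): buf='HIMQER' cursor=1
After op 5 (left): buf='HIMQER' cursor=0
After op 6 (insert('E')): buf='EHIMQER' cursor=1
After op 7 (left): buf='EHIMQER' cursor=0
After op 8 (select(1,2) replace("R")): buf='ERIMQER' cursor=2
After op 9 (home): buf='ERIMQER' cursor=0
After op 10 (insert('R')): buf='RERIMQER' cursor=1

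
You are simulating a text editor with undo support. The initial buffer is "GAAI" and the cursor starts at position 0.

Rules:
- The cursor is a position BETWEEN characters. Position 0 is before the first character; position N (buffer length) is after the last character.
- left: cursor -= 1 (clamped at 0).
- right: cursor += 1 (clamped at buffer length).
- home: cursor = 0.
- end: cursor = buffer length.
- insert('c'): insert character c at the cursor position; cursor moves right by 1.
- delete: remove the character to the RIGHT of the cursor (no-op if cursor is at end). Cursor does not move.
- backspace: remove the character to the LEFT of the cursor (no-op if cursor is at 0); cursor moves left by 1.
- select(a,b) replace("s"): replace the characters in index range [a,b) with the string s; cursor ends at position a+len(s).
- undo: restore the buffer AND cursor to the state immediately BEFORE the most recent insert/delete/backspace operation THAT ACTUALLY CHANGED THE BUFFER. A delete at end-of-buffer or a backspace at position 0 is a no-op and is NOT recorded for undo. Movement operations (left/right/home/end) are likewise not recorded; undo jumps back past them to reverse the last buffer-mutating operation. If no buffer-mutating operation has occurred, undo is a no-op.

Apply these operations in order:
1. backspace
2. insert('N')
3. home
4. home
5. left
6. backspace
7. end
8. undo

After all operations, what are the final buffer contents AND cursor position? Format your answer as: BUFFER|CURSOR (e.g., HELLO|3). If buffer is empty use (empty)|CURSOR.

Answer: GAAI|0

Derivation:
After op 1 (backspace): buf='GAAI' cursor=0
After op 2 (insert('N')): buf='NGAAI' cursor=1
After op 3 (home): buf='NGAAI' cursor=0
After op 4 (home): buf='NGAAI' cursor=0
After op 5 (left): buf='NGAAI' cursor=0
After op 6 (backspace): buf='NGAAI' cursor=0
After op 7 (end): buf='NGAAI' cursor=5
After op 8 (undo): buf='GAAI' cursor=0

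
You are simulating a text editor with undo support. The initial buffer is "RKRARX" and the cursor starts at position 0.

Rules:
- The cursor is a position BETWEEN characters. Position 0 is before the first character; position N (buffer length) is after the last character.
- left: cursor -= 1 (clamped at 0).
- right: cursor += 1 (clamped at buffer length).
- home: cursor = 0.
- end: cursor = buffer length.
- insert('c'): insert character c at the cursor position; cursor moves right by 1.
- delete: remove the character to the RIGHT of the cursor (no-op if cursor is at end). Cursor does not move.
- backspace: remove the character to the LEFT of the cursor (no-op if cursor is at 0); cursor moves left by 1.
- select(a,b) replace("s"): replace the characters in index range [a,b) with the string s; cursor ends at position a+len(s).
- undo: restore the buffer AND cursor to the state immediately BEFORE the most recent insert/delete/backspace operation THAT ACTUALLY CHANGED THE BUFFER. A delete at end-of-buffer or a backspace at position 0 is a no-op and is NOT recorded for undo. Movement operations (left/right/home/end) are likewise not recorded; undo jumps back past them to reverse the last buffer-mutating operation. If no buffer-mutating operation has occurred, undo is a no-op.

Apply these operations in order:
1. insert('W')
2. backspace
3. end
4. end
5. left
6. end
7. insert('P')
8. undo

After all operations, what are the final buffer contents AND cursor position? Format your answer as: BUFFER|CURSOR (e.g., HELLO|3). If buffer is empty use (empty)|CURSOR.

Answer: RKRARX|6

Derivation:
After op 1 (insert('W')): buf='WRKRARX' cursor=1
After op 2 (backspace): buf='RKRARX' cursor=0
After op 3 (end): buf='RKRARX' cursor=6
After op 4 (end): buf='RKRARX' cursor=6
After op 5 (left): buf='RKRARX' cursor=5
After op 6 (end): buf='RKRARX' cursor=6
After op 7 (insert('P')): buf='RKRARXP' cursor=7
After op 8 (undo): buf='RKRARX' cursor=6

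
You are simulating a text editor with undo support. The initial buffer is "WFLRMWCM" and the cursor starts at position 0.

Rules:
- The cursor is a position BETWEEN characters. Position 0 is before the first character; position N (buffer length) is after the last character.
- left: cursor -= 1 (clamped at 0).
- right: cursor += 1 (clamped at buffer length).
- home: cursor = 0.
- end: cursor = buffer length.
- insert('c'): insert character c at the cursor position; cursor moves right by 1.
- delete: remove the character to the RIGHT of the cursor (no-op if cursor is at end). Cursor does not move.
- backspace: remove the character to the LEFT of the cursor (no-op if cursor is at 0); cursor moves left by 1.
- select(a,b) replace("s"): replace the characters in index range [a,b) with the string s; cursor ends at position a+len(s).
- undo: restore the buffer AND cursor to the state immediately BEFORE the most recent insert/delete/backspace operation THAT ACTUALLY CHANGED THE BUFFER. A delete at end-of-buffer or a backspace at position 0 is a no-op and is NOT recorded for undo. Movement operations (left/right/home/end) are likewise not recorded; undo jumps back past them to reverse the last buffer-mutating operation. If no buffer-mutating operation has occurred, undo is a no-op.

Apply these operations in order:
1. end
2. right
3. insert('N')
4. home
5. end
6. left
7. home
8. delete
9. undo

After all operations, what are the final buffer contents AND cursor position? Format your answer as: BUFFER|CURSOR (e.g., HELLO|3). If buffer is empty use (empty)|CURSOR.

After op 1 (end): buf='WFLRMWCM' cursor=8
After op 2 (right): buf='WFLRMWCM' cursor=8
After op 3 (insert('N')): buf='WFLRMWCMN' cursor=9
After op 4 (home): buf='WFLRMWCMN' cursor=0
After op 5 (end): buf='WFLRMWCMN' cursor=9
After op 6 (left): buf='WFLRMWCMN' cursor=8
After op 7 (home): buf='WFLRMWCMN' cursor=0
After op 8 (delete): buf='FLRMWCMN' cursor=0
After op 9 (undo): buf='WFLRMWCMN' cursor=0

Answer: WFLRMWCMN|0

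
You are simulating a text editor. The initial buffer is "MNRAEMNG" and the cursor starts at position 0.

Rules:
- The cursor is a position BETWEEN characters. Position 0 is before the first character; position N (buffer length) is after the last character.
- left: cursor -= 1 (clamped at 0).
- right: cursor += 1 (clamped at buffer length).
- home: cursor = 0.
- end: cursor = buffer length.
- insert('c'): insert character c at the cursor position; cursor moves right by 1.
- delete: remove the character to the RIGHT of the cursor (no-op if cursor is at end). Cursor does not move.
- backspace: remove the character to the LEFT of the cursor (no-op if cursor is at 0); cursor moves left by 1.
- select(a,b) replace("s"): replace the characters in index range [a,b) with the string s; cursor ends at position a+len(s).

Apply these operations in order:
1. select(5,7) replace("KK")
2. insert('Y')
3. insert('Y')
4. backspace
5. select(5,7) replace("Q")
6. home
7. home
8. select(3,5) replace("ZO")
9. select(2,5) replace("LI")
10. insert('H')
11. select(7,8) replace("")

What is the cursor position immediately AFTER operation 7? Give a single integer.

After op 1 (select(5,7) replace("KK")): buf='MNRAEKKG' cursor=7
After op 2 (insert('Y')): buf='MNRAEKKYG' cursor=8
After op 3 (insert('Y')): buf='MNRAEKKYYG' cursor=9
After op 4 (backspace): buf='MNRAEKKYG' cursor=8
After op 5 (select(5,7) replace("Q")): buf='MNRAEQYG' cursor=6
After op 6 (home): buf='MNRAEQYG' cursor=0
After op 7 (home): buf='MNRAEQYG' cursor=0

Answer: 0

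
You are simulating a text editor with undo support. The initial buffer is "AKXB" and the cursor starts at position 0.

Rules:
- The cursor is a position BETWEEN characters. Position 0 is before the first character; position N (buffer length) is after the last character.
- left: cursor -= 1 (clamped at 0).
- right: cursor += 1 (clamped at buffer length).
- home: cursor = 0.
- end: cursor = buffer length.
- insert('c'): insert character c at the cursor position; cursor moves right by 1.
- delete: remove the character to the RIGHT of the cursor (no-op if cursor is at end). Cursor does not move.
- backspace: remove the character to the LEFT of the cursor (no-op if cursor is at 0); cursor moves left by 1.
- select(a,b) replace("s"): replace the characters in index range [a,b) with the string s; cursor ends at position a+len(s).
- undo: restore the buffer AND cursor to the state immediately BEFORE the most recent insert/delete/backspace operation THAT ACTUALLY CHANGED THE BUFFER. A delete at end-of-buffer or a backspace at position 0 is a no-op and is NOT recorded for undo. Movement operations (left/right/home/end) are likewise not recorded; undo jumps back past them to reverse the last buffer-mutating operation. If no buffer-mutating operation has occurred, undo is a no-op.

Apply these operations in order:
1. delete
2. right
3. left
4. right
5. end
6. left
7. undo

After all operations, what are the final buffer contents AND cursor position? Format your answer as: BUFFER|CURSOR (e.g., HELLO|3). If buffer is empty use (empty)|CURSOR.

After op 1 (delete): buf='KXB' cursor=0
After op 2 (right): buf='KXB' cursor=1
After op 3 (left): buf='KXB' cursor=0
After op 4 (right): buf='KXB' cursor=1
After op 5 (end): buf='KXB' cursor=3
After op 6 (left): buf='KXB' cursor=2
After op 7 (undo): buf='AKXB' cursor=0

Answer: AKXB|0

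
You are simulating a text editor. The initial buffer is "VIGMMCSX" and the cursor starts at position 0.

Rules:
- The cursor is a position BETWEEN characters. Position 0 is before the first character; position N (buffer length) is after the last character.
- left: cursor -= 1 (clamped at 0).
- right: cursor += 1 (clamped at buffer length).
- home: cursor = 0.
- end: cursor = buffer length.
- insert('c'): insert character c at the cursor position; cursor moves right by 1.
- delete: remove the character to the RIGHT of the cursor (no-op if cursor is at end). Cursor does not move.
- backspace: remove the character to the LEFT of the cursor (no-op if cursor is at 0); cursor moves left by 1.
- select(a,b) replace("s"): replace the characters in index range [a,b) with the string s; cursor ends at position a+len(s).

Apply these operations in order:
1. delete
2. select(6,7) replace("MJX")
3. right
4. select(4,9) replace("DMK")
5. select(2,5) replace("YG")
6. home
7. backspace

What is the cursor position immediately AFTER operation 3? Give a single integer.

Answer: 9

Derivation:
After op 1 (delete): buf='IGMMCSX' cursor=0
After op 2 (select(6,7) replace("MJX")): buf='IGMMCSMJX' cursor=9
After op 3 (right): buf='IGMMCSMJX' cursor=9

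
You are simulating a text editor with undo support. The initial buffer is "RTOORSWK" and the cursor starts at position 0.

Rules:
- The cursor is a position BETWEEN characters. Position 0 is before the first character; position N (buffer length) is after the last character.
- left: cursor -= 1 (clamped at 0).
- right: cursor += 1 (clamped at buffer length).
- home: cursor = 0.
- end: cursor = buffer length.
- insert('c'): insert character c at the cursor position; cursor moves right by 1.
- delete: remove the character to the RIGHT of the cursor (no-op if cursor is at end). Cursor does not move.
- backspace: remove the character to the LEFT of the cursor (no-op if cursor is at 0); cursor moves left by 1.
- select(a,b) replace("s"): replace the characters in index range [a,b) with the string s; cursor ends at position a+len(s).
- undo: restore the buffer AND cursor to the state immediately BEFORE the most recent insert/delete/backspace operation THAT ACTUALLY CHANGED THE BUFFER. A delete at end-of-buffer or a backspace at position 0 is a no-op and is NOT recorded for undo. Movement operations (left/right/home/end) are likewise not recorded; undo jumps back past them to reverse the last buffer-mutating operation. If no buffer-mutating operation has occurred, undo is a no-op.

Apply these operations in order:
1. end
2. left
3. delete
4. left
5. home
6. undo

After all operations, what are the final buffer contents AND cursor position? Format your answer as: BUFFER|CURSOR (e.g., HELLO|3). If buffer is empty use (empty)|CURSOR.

After op 1 (end): buf='RTOORSWK' cursor=8
After op 2 (left): buf='RTOORSWK' cursor=7
After op 3 (delete): buf='RTOORSW' cursor=7
After op 4 (left): buf='RTOORSW' cursor=6
After op 5 (home): buf='RTOORSW' cursor=0
After op 6 (undo): buf='RTOORSWK' cursor=7

Answer: RTOORSWK|7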